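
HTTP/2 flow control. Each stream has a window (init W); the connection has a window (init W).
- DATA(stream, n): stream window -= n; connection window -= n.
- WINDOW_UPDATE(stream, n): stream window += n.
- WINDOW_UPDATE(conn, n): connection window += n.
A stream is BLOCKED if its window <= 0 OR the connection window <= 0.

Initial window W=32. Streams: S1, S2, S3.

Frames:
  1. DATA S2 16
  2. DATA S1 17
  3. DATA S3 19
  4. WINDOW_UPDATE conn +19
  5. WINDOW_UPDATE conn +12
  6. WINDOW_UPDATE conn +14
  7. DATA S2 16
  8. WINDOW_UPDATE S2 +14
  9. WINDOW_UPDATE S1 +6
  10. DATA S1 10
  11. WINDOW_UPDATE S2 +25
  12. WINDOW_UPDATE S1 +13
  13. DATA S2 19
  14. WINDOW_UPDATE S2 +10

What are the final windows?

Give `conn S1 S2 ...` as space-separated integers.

Op 1: conn=16 S1=32 S2=16 S3=32 blocked=[]
Op 2: conn=-1 S1=15 S2=16 S3=32 blocked=[1, 2, 3]
Op 3: conn=-20 S1=15 S2=16 S3=13 blocked=[1, 2, 3]
Op 4: conn=-1 S1=15 S2=16 S3=13 blocked=[1, 2, 3]
Op 5: conn=11 S1=15 S2=16 S3=13 blocked=[]
Op 6: conn=25 S1=15 S2=16 S3=13 blocked=[]
Op 7: conn=9 S1=15 S2=0 S3=13 blocked=[2]
Op 8: conn=9 S1=15 S2=14 S3=13 blocked=[]
Op 9: conn=9 S1=21 S2=14 S3=13 blocked=[]
Op 10: conn=-1 S1=11 S2=14 S3=13 blocked=[1, 2, 3]
Op 11: conn=-1 S1=11 S2=39 S3=13 blocked=[1, 2, 3]
Op 12: conn=-1 S1=24 S2=39 S3=13 blocked=[1, 2, 3]
Op 13: conn=-20 S1=24 S2=20 S3=13 blocked=[1, 2, 3]
Op 14: conn=-20 S1=24 S2=30 S3=13 blocked=[1, 2, 3]

Answer: -20 24 30 13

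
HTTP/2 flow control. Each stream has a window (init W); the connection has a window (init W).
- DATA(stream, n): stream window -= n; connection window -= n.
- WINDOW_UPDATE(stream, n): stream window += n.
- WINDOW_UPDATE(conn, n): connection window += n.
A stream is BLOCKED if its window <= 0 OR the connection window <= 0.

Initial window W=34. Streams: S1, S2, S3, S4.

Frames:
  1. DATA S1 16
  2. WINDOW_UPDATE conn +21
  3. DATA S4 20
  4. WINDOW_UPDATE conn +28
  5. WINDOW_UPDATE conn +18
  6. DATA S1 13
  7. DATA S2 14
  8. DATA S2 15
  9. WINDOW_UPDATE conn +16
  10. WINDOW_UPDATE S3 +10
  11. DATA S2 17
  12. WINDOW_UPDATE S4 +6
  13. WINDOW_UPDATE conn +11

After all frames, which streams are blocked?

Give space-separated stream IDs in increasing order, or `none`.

Op 1: conn=18 S1=18 S2=34 S3=34 S4=34 blocked=[]
Op 2: conn=39 S1=18 S2=34 S3=34 S4=34 blocked=[]
Op 3: conn=19 S1=18 S2=34 S3=34 S4=14 blocked=[]
Op 4: conn=47 S1=18 S2=34 S3=34 S4=14 blocked=[]
Op 5: conn=65 S1=18 S2=34 S3=34 S4=14 blocked=[]
Op 6: conn=52 S1=5 S2=34 S3=34 S4=14 blocked=[]
Op 7: conn=38 S1=5 S2=20 S3=34 S4=14 blocked=[]
Op 8: conn=23 S1=5 S2=5 S3=34 S4=14 blocked=[]
Op 9: conn=39 S1=5 S2=5 S3=34 S4=14 blocked=[]
Op 10: conn=39 S1=5 S2=5 S3=44 S4=14 blocked=[]
Op 11: conn=22 S1=5 S2=-12 S3=44 S4=14 blocked=[2]
Op 12: conn=22 S1=5 S2=-12 S3=44 S4=20 blocked=[2]
Op 13: conn=33 S1=5 S2=-12 S3=44 S4=20 blocked=[2]

Answer: S2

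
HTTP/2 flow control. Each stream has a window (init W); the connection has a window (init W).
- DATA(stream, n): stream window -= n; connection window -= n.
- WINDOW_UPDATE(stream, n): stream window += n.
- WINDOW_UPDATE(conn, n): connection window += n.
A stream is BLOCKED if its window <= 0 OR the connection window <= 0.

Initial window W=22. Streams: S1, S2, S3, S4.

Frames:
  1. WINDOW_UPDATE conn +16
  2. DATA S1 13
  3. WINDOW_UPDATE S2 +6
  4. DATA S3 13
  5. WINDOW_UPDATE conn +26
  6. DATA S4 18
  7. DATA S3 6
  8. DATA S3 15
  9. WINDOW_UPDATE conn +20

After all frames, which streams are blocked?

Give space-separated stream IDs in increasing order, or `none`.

Answer: S3

Derivation:
Op 1: conn=38 S1=22 S2=22 S3=22 S4=22 blocked=[]
Op 2: conn=25 S1=9 S2=22 S3=22 S4=22 blocked=[]
Op 3: conn=25 S1=9 S2=28 S3=22 S4=22 blocked=[]
Op 4: conn=12 S1=9 S2=28 S3=9 S4=22 blocked=[]
Op 5: conn=38 S1=9 S2=28 S3=9 S4=22 blocked=[]
Op 6: conn=20 S1=9 S2=28 S3=9 S4=4 blocked=[]
Op 7: conn=14 S1=9 S2=28 S3=3 S4=4 blocked=[]
Op 8: conn=-1 S1=9 S2=28 S3=-12 S4=4 blocked=[1, 2, 3, 4]
Op 9: conn=19 S1=9 S2=28 S3=-12 S4=4 blocked=[3]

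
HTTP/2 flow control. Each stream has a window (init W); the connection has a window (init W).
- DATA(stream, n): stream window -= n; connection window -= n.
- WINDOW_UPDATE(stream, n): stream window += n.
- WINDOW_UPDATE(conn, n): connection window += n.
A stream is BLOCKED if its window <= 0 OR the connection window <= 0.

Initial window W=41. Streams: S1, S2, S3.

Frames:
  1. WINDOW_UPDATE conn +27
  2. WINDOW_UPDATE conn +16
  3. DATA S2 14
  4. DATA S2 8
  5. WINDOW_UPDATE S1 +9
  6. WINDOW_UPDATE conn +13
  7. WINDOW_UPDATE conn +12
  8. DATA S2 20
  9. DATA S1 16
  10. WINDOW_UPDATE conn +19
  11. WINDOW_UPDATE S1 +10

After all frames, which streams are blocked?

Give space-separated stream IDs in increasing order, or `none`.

Answer: S2

Derivation:
Op 1: conn=68 S1=41 S2=41 S3=41 blocked=[]
Op 2: conn=84 S1=41 S2=41 S3=41 blocked=[]
Op 3: conn=70 S1=41 S2=27 S3=41 blocked=[]
Op 4: conn=62 S1=41 S2=19 S3=41 blocked=[]
Op 5: conn=62 S1=50 S2=19 S3=41 blocked=[]
Op 6: conn=75 S1=50 S2=19 S3=41 blocked=[]
Op 7: conn=87 S1=50 S2=19 S3=41 blocked=[]
Op 8: conn=67 S1=50 S2=-1 S3=41 blocked=[2]
Op 9: conn=51 S1=34 S2=-1 S3=41 blocked=[2]
Op 10: conn=70 S1=34 S2=-1 S3=41 blocked=[2]
Op 11: conn=70 S1=44 S2=-1 S3=41 blocked=[2]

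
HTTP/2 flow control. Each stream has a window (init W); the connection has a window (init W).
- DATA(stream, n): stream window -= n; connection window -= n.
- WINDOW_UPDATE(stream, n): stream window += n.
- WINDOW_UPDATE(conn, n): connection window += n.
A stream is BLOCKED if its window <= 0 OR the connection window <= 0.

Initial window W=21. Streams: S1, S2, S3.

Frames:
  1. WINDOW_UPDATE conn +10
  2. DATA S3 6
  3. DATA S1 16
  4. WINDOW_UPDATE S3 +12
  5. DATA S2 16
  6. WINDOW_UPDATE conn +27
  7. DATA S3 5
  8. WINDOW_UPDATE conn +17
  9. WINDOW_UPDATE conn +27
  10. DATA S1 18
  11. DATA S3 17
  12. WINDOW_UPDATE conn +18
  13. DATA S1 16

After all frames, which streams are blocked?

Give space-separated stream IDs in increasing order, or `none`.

Answer: S1

Derivation:
Op 1: conn=31 S1=21 S2=21 S3=21 blocked=[]
Op 2: conn=25 S1=21 S2=21 S3=15 blocked=[]
Op 3: conn=9 S1=5 S2=21 S3=15 blocked=[]
Op 4: conn=9 S1=5 S2=21 S3=27 blocked=[]
Op 5: conn=-7 S1=5 S2=5 S3=27 blocked=[1, 2, 3]
Op 6: conn=20 S1=5 S2=5 S3=27 blocked=[]
Op 7: conn=15 S1=5 S2=5 S3=22 blocked=[]
Op 8: conn=32 S1=5 S2=5 S3=22 blocked=[]
Op 9: conn=59 S1=5 S2=5 S3=22 blocked=[]
Op 10: conn=41 S1=-13 S2=5 S3=22 blocked=[1]
Op 11: conn=24 S1=-13 S2=5 S3=5 blocked=[1]
Op 12: conn=42 S1=-13 S2=5 S3=5 blocked=[1]
Op 13: conn=26 S1=-29 S2=5 S3=5 blocked=[1]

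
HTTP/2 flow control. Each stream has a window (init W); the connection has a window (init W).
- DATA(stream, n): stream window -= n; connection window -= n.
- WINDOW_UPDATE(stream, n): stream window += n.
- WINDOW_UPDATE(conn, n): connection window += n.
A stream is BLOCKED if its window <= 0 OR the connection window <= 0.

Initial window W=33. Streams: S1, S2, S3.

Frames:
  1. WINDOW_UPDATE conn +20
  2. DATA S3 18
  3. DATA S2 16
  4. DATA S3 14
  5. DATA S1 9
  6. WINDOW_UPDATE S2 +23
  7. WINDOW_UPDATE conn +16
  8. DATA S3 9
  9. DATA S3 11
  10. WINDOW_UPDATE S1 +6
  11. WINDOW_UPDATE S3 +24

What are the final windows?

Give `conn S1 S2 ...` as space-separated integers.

Answer: -8 30 40 5

Derivation:
Op 1: conn=53 S1=33 S2=33 S3=33 blocked=[]
Op 2: conn=35 S1=33 S2=33 S3=15 blocked=[]
Op 3: conn=19 S1=33 S2=17 S3=15 blocked=[]
Op 4: conn=5 S1=33 S2=17 S3=1 blocked=[]
Op 5: conn=-4 S1=24 S2=17 S3=1 blocked=[1, 2, 3]
Op 6: conn=-4 S1=24 S2=40 S3=1 blocked=[1, 2, 3]
Op 7: conn=12 S1=24 S2=40 S3=1 blocked=[]
Op 8: conn=3 S1=24 S2=40 S3=-8 blocked=[3]
Op 9: conn=-8 S1=24 S2=40 S3=-19 blocked=[1, 2, 3]
Op 10: conn=-8 S1=30 S2=40 S3=-19 blocked=[1, 2, 3]
Op 11: conn=-8 S1=30 S2=40 S3=5 blocked=[1, 2, 3]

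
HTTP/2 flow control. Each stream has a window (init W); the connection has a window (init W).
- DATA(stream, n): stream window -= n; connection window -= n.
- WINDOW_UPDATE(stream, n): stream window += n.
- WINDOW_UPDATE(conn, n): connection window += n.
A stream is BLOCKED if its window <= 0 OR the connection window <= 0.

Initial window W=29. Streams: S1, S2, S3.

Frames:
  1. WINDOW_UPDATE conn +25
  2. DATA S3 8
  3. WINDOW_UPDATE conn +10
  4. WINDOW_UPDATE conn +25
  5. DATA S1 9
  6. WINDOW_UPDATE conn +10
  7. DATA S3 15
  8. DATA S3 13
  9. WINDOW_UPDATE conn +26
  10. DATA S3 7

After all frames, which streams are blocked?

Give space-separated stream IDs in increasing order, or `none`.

Op 1: conn=54 S1=29 S2=29 S3=29 blocked=[]
Op 2: conn=46 S1=29 S2=29 S3=21 blocked=[]
Op 3: conn=56 S1=29 S2=29 S3=21 blocked=[]
Op 4: conn=81 S1=29 S2=29 S3=21 blocked=[]
Op 5: conn=72 S1=20 S2=29 S3=21 blocked=[]
Op 6: conn=82 S1=20 S2=29 S3=21 blocked=[]
Op 7: conn=67 S1=20 S2=29 S3=6 blocked=[]
Op 8: conn=54 S1=20 S2=29 S3=-7 blocked=[3]
Op 9: conn=80 S1=20 S2=29 S3=-7 blocked=[3]
Op 10: conn=73 S1=20 S2=29 S3=-14 blocked=[3]

Answer: S3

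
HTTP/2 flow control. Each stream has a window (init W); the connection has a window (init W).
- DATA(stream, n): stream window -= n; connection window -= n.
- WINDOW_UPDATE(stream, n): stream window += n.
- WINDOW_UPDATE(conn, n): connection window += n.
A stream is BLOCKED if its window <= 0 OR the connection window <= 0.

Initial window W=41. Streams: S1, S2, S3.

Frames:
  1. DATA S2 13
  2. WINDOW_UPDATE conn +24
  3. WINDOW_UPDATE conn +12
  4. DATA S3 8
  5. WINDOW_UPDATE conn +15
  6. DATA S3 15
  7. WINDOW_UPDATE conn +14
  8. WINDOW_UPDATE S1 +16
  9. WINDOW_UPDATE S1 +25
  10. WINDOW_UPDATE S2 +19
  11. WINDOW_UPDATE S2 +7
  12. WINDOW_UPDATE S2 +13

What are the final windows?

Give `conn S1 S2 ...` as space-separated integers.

Answer: 70 82 67 18

Derivation:
Op 1: conn=28 S1=41 S2=28 S3=41 blocked=[]
Op 2: conn=52 S1=41 S2=28 S3=41 blocked=[]
Op 3: conn=64 S1=41 S2=28 S3=41 blocked=[]
Op 4: conn=56 S1=41 S2=28 S3=33 blocked=[]
Op 5: conn=71 S1=41 S2=28 S3=33 blocked=[]
Op 6: conn=56 S1=41 S2=28 S3=18 blocked=[]
Op 7: conn=70 S1=41 S2=28 S3=18 blocked=[]
Op 8: conn=70 S1=57 S2=28 S3=18 blocked=[]
Op 9: conn=70 S1=82 S2=28 S3=18 blocked=[]
Op 10: conn=70 S1=82 S2=47 S3=18 blocked=[]
Op 11: conn=70 S1=82 S2=54 S3=18 blocked=[]
Op 12: conn=70 S1=82 S2=67 S3=18 blocked=[]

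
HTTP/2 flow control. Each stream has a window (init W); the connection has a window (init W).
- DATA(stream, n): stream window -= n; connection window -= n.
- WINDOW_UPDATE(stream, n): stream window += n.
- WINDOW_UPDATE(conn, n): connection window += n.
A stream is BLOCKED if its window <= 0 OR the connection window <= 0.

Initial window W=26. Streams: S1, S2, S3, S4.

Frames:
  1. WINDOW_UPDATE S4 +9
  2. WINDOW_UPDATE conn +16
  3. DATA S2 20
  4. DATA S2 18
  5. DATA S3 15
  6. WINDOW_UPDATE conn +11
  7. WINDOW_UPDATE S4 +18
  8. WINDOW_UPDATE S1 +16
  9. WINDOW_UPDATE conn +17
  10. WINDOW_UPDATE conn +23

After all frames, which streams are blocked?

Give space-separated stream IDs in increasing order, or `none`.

Op 1: conn=26 S1=26 S2=26 S3=26 S4=35 blocked=[]
Op 2: conn=42 S1=26 S2=26 S3=26 S4=35 blocked=[]
Op 3: conn=22 S1=26 S2=6 S3=26 S4=35 blocked=[]
Op 4: conn=4 S1=26 S2=-12 S3=26 S4=35 blocked=[2]
Op 5: conn=-11 S1=26 S2=-12 S3=11 S4=35 blocked=[1, 2, 3, 4]
Op 6: conn=0 S1=26 S2=-12 S3=11 S4=35 blocked=[1, 2, 3, 4]
Op 7: conn=0 S1=26 S2=-12 S3=11 S4=53 blocked=[1, 2, 3, 4]
Op 8: conn=0 S1=42 S2=-12 S3=11 S4=53 blocked=[1, 2, 3, 4]
Op 9: conn=17 S1=42 S2=-12 S3=11 S4=53 blocked=[2]
Op 10: conn=40 S1=42 S2=-12 S3=11 S4=53 blocked=[2]

Answer: S2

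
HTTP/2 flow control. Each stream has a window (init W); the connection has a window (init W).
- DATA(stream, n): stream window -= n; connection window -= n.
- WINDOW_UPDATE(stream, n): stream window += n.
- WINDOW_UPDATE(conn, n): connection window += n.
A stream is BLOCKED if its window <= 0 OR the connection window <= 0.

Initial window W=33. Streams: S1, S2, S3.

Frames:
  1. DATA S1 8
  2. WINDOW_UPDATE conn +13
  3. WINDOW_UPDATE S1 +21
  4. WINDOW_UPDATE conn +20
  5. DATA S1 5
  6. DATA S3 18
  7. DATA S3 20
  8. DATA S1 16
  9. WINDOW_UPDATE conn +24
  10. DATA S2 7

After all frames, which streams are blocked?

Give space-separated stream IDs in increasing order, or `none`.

Answer: S3

Derivation:
Op 1: conn=25 S1=25 S2=33 S3=33 blocked=[]
Op 2: conn=38 S1=25 S2=33 S3=33 blocked=[]
Op 3: conn=38 S1=46 S2=33 S3=33 blocked=[]
Op 4: conn=58 S1=46 S2=33 S3=33 blocked=[]
Op 5: conn=53 S1=41 S2=33 S3=33 blocked=[]
Op 6: conn=35 S1=41 S2=33 S3=15 blocked=[]
Op 7: conn=15 S1=41 S2=33 S3=-5 blocked=[3]
Op 8: conn=-1 S1=25 S2=33 S3=-5 blocked=[1, 2, 3]
Op 9: conn=23 S1=25 S2=33 S3=-5 blocked=[3]
Op 10: conn=16 S1=25 S2=26 S3=-5 blocked=[3]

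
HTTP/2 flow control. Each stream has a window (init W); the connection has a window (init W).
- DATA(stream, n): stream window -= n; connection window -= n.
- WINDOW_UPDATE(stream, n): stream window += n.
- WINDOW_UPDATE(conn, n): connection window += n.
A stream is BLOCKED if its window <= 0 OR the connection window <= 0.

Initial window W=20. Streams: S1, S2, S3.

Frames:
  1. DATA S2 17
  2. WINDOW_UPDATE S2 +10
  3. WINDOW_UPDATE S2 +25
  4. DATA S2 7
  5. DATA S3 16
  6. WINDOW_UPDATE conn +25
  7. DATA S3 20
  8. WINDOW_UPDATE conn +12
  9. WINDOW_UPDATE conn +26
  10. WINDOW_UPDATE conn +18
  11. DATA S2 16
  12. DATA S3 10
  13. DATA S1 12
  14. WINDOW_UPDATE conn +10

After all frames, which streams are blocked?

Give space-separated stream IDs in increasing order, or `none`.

Answer: S3

Derivation:
Op 1: conn=3 S1=20 S2=3 S3=20 blocked=[]
Op 2: conn=3 S1=20 S2=13 S3=20 blocked=[]
Op 3: conn=3 S1=20 S2=38 S3=20 blocked=[]
Op 4: conn=-4 S1=20 S2=31 S3=20 blocked=[1, 2, 3]
Op 5: conn=-20 S1=20 S2=31 S3=4 blocked=[1, 2, 3]
Op 6: conn=5 S1=20 S2=31 S3=4 blocked=[]
Op 7: conn=-15 S1=20 S2=31 S3=-16 blocked=[1, 2, 3]
Op 8: conn=-3 S1=20 S2=31 S3=-16 blocked=[1, 2, 3]
Op 9: conn=23 S1=20 S2=31 S3=-16 blocked=[3]
Op 10: conn=41 S1=20 S2=31 S3=-16 blocked=[3]
Op 11: conn=25 S1=20 S2=15 S3=-16 blocked=[3]
Op 12: conn=15 S1=20 S2=15 S3=-26 blocked=[3]
Op 13: conn=3 S1=8 S2=15 S3=-26 blocked=[3]
Op 14: conn=13 S1=8 S2=15 S3=-26 blocked=[3]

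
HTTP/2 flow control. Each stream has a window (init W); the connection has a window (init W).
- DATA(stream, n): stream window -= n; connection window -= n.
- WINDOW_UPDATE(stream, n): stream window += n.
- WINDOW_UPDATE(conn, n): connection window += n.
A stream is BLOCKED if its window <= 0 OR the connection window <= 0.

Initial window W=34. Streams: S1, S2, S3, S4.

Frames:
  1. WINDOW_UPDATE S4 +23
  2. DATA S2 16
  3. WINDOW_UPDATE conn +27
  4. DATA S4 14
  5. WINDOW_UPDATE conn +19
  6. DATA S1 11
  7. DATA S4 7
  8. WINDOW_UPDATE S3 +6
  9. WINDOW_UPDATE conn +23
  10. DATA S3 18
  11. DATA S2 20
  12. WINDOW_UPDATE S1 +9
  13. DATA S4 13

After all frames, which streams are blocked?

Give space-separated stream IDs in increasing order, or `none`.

Answer: S2

Derivation:
Op 1: conn=34 S1=34 S2=34 S3=34 S4=57 blocked=[]
Op 2: conn=18 S1=34 S2=18 S3=34 S4=57 blocked=[]
Op 3: conn=45 S1=34 S2=18 S3=34 S4=57 blocked=[]
Op 4: conn=31 S1=34 S2=18 S3=34 S4=43 blocked=[]
Op 5: conn=50 S1=34 S2=18 S3=34 S4=43 blocked=[]
Op 6: conn=39 S1=23 S2=18 S3=34 S4=43 blocked=[]
Op 7: conn=32 S1=23 S2=18 S3=34 S4=36 blocked=[]
Op 8: conn=32 S1=23 S2=18 S3=40 S4=36 blocked=[]
Op 9: conn=55 S1=23 S2=18 S3=40 S4=36 blocked=[]
Op 10: conn=37 S1=23 S2=18 S3=22 S4=36 blocked=[]
Op 11: conn=17 S1=23 S2=-2 S3=22 S4=36 blocked=[2]
Op 12: conn=17 S1=32 S2=-2 S3=22 S4=36 blocked=[2]
Op 13: conn=4 S1=32 S2=-2 S3=22 S4=23 blocked=[2]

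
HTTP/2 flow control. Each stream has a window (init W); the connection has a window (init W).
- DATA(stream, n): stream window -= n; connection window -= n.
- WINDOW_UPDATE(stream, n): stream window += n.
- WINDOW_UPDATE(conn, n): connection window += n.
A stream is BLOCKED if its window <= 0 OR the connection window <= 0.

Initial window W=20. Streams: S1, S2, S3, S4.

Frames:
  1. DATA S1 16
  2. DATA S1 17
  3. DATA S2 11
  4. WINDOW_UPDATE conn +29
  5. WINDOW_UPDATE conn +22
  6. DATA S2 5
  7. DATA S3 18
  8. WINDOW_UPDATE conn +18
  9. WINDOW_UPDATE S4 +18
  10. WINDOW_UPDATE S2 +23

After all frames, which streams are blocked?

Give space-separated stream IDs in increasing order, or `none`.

Op 1: conn=4 S1=4 S2=20 S3=20 S4=20 blocked=[]
Op 2: conn=-13 S1=-13 S2=20 S3=20 S4=20 blocked=[1, 2, 3, 4]
Op 3: conn=-24 S1=-13 S2=9 S3=20 S4=20 blocked=[1, 2, 3, 4]
Op 4: conn=5 S1=-13 S2=9 S3=20 S4=20 blocked=[1]
Op 5: conn=27 S1=-13 S2=9 S3=20 S4=20 blocked=[1]
Op 6: conn=22 S1=-13 S2=4 S3=20 S4=20 blocked=[1]
Op 7: conn=4 S1=-13 S2=4 S3=2 S4=20 blocked=[1]
Op 8: conn=22 S1=-13 S2=4 S3=2 S4=20 blocked=[1]
Op 9: conn=22 S1=-13 S2=4 S3=2 S4=38 blocked=[1]
Op 10: conn=22 S1=-13 S2=27 S3=2 S4=38 blocked=[1]

Answer: S1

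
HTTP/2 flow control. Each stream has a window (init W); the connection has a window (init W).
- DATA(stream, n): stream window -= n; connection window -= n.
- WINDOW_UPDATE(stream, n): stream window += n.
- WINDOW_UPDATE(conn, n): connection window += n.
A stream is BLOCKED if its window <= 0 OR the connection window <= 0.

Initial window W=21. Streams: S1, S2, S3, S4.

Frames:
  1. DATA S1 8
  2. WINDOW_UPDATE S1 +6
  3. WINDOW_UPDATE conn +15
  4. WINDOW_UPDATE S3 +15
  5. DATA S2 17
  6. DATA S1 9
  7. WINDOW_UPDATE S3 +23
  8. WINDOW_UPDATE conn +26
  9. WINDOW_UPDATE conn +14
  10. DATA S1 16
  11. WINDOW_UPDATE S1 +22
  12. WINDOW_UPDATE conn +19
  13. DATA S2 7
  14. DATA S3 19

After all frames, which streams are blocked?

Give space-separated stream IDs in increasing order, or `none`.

Answer: S2

Derivation:
Op 1: conn=13 S1=13 S2=21 S3=21 S4=21 blocked=[]
Op 2: conn=13 S1=19 S2=21 S3=21 S4=21 blocked=[]
Op 3: conn=28 S1=19 S2=21 S3=21 S4=21 blocked=[]
Op 4: conn=28 S1=19 S2=21 S3=36 S4=21 blocked=[]
Op 5: conn=11 S1=19 S2=4 S3=36 S4=21 blocked=[]
Op 6: conn=2 S1=10 S2=4 S3=36 S4=21 blocked=[]
Op 7: conn=2 S1=10 S2=4 S3=59 S4=21 blocked=[]
Op 8: conn=28 S1=10 S2=4 S3=59 S4=21 blocked=[]
Op 9: conn=42 S1=10 S2=4 S3=59 S4=21 blocked=[]
Op 10: conn=26 S1=-6 S2=4 S3=59 S4=21 blocked=[1]
Op 11: conn=26 S1=16 S2=4 S3=59 S4=21 blocked=[]
Op 12: conn=45 S1=16 S2=4 S3=59 S4=21 blocked=[]
Op 13: conn=38 S1=16 S2=-3 S3=59 S4=21 blocked=[2]
Op 14: conn=19 S1=16 S2=-3 S3=40 S4=21 blocked=[2]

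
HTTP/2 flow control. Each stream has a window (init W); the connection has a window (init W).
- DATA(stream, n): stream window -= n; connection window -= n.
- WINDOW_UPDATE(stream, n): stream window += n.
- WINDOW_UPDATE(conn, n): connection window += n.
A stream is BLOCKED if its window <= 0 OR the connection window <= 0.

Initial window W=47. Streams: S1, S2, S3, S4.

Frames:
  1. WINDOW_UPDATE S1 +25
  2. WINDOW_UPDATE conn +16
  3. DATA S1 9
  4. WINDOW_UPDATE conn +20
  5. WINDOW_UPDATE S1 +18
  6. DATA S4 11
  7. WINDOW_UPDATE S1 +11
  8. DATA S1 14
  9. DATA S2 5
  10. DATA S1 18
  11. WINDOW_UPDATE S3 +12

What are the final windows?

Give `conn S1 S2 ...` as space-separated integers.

Answer: 26 60 42 59 36

Derivation:
Op 1: conn=47 S1=72 S2=47 S3=47 S4=47 blocked=[]
Op 2: conn=63 S1=72 S2=47 S3=47 S4=47 blocked=[]
Op 3: conn=54 S1=63 S2=47 S3=47 S4=47 blocked=[]
Op 4: conn=74 S1=63 S2=47 S3=47 S4=47 blocked=[]
Op 5: conn=74 S1=81 S2=47 S3=47 S4=47 blocked=[]
Op 6: conn=63 S1=81 S2=47 S3=47 S4=36 blocked=[]
Op 7: conn=63 S1=92 S2=47 S3=47 S4=36 blocked=[]
Op 8: conn=49 S1=78 S2=47 S3=47 S4=36 blocked=[]
Op 9: conn=44 S1=78 S2=42 S3=47 S4=36 blocked=[]
Op 10: conn=26 S1=60 S2=42 S3=47 S4=36 blocked=[]
Op 11: conn=26 S1=60 S2=42 S3=59 S4=36 blocked=[]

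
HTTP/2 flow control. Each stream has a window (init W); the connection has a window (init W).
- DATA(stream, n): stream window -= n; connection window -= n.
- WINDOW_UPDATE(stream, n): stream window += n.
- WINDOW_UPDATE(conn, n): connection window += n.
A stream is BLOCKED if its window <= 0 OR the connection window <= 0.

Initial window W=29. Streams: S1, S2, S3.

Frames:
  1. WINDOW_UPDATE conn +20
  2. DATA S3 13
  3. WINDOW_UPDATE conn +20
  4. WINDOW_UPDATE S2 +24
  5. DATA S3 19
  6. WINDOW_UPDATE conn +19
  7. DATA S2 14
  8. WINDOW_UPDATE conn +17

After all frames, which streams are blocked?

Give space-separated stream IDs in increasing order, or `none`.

Op 1: conn=49 S1=29 S2=29 S3=29 blocked=[]
Op 2: conn=36 S1=29 S2=29 S3=16 blocked=[]
Op 3: conn=56 S1=29 S2=29 S3=16 blocked=[]
Op 4: conn=56 S1=29 S2=53 S3=16 blocked=[]
Op 5: conn=37 S1=29 S2=53 S3=-3 blocked=[3]
Op 6: conn=56 S1=29 S2=53 S3=-3 blocked=[3]
Op 7: conn=42 S1=29 S2=39 S3=-3 blocked=[3]
Op 8: conn=59 S1=29 S2=39 S3=-3 blocked=[3]

Answer: S3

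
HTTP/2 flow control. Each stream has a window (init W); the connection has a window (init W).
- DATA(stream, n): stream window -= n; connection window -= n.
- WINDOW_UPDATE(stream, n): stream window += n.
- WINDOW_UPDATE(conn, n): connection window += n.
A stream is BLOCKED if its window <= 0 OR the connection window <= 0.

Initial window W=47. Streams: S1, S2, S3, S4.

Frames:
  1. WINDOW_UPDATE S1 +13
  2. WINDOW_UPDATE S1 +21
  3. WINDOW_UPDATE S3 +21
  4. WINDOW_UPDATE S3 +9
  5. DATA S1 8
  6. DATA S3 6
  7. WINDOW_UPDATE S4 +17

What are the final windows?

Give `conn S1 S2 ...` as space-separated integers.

Answer: 33 73 47 71 64

Derivation:
Op 1: conn=47 S1=60 S2=47 S3=47 S4=47 blocked=[]
Op 2: conn=47 S1=81 S2=47 S3=47 S4=47 blocked=[]
Op 3: conn=47 S1=81 S2=47 S3=68 S4=47 blocked=[]
Op 4: conn=47 S1=81 S2=47 S3=77 S4=47 blocked=[]
Op 5: conn=39 S1=73 S2=47 S3=77 S4=47 blocked=[]
Op 6: conn=33 S1=73 S2=47 S3=71 S4=47 blocked=[]
Op 7: conn=33 S1=73 S2=47 S3=71 S4=64 blocked=[]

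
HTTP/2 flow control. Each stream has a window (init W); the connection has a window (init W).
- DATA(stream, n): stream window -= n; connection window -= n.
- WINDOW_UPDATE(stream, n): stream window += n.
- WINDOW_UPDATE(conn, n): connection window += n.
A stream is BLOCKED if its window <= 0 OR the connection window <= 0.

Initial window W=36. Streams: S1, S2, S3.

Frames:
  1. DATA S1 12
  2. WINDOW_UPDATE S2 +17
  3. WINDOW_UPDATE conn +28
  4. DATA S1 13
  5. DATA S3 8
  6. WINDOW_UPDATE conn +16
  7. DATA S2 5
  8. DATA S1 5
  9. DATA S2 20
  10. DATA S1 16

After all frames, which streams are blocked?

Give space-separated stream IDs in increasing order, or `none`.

Op 1: conn=24 S1=24 S2=36 S3=36 blocked=[]
Op 2: conn=24 S1=24 S2=53 S3=36 blocked=[]
Op 3: conn=52 S1=24 S2=53 S3=36 blocked=[]
Op 4: conn=39 S1=11 S2=53 S3=36 blocked=[]
Op 5: conn=31 S1=11 S2=53 S3=28 blocked=[]
Op 6: conn=47 S1=11 S2=53 S3=28 blocked=[]
Op 7: conn=42 S1=11 S2=48 S3=28 blocked=[]
Op 8: conn=37 S1=6 S2=48 S3=28 blocked=[]
Op 9: conn=17 S1=6 S2=28 S3=28 blocked=[]
Op 10: conn=1 S1=-10 S2=28 S3=28 blocked=[1]

Answer: S1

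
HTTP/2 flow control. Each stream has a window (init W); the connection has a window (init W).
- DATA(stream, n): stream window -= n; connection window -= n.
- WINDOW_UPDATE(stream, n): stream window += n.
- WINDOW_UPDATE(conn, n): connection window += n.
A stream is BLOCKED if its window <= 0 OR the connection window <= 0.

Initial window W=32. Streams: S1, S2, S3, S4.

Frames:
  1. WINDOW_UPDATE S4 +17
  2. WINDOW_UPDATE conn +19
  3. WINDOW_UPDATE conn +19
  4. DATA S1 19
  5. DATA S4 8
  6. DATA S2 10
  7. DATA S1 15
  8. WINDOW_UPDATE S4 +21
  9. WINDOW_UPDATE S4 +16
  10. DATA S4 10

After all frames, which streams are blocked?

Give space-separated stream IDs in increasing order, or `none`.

Op 1: conn=32 S1=32 S2=32 S3=32 S4=49 blocked=[]
Op 2: conn=51 S1=32 S2=32 S3=32 S4=49 blocked=[]
Op 3: conn=70 S1=32 S2=32 S3=32 S4=49 blocked=[]
Op 4: conn=51 S1=13 S2=32 S3=32 S4=49 blocked=[]
Op 5: conn=43 S1=13 S2=32 S3=32 S4=41 blocked=[]
Op 6: conn=33 S1=13 S2=22 S3=32 S4=41 blocked=[]
Op 7: conn=18 S1=-2 S2=22 S3=32 S4=41 blocked=[1]
Op 8: conn=18 S1=-2 S2=22 S3=32 S4=62 blocked=[1]
Op 9: conn=18 S1=-2 S2=22 S3=32 S4=78 blocked=[1]
Op 10: conn=8 S1=-2 S2=22 S3=32 S4=68 blocked=[1]

Answer: S1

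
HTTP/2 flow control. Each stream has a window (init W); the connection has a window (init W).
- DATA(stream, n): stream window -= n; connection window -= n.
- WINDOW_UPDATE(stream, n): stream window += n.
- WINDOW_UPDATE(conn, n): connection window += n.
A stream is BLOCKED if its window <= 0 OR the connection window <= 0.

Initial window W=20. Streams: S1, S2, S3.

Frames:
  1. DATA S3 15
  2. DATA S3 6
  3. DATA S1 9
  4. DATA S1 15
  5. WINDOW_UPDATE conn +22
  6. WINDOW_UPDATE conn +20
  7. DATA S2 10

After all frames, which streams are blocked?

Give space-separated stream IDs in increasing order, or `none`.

Answer: S1 S3

Derivation:
Op 1: conn=5 S1=20 S2=20 S3=5 blocked=[]
Op 2: conn=-1 S1=20 S2=20 S3=-1 blocked=[1, 2, 3]
Op 3: conn=-10 S1=11 S2=20 S3=-1 blocked=[1, 2, 3]
Op 4: conn=-25 S1=-4 S2=20 S3=-1 blocked=[1, 2, 3]
Op 5: conn=-3 S1=-4 S2=20 S3=-1 blocked=[1, 2, 3]
Op 6: conn=17 S1=-4 S2=20 S3=-1 blocked=[1, 3]
Op 7: conn=7 S1=-4 S2=10 S3=-1 blocked=[1, 3]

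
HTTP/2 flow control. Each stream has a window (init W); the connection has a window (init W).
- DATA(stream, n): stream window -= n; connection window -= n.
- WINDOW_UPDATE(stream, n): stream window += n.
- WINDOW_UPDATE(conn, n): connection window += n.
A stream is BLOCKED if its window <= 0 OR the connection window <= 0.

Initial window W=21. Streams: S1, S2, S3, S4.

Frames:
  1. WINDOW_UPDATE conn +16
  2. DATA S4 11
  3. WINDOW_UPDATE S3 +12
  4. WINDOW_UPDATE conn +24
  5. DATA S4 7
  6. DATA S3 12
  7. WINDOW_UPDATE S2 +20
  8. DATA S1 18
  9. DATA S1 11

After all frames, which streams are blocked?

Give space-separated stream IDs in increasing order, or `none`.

Answer: S1

Derivation:
Op 1: conn=37 S1=21 S2=21 S3=21 S4=21 blocked=[]
Op 2: conn=26 S1=21 S2=21 S3=21 S4=10 blocked=[]
Op 3: conn=26 S1=21 S2=21 S3=33 S4=10 blocked=[]
Op 4: conn=50 S1=21 S2=21 S3=33 S4=10 blocked=[]
Op 5: conn=43 S1=21 S2=21 S3=33 S4=3 blocked=[]
Op 6: conn=31 S1=21 S2=21 S3=21 S4=3 blocked=[]
Op 7: conn=31 S1=21 S2=41 S3=21 S4=3 blocked=[]
Op 8: conn=13 S1=3 S2=41 S3=21 S4=3 blocked=[]
Op 9: conn=2 S1=-8 S2=41 S3=21 S4=3 blocked=[1]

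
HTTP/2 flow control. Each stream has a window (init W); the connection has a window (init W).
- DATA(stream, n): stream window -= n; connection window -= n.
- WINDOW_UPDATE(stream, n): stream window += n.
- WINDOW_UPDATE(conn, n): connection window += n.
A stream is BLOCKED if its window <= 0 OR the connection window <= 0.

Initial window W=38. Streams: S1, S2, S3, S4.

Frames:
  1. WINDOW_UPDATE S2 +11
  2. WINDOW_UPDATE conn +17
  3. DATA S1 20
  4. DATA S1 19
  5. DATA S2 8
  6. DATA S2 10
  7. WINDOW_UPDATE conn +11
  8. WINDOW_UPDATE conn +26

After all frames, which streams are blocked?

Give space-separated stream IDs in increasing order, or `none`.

Op 1: conn=38 S1=38 S2=49 S3=38 S4=38 blocked=[]
Op 2: conn=55 S1=38 S2=49 S3=38 S4=38 blocked=[]
Op 3: conn=35 S1=18 S2=49 S3=38 S4=38 blocked=[]
Op 4: conn=16 S1=-1 S2=49 S3=38 S4=38 blocked=[1]
Op 5: conn=8 S1=-1 S2=41 S3=38 S4=38 blocked=[1]
Op 6: conn=-2 S1=-1 S2=31 S3=38 S4=38 blocked=[1, 2, 3, 4]
Op 7: conn=9 S1=-1 S2=31 S3=38 S4=38 blocked=[1]
Op 8: conn=35 S1=-1 S2=31 S3=38 S4=38 blocked=[1]

Answer: S1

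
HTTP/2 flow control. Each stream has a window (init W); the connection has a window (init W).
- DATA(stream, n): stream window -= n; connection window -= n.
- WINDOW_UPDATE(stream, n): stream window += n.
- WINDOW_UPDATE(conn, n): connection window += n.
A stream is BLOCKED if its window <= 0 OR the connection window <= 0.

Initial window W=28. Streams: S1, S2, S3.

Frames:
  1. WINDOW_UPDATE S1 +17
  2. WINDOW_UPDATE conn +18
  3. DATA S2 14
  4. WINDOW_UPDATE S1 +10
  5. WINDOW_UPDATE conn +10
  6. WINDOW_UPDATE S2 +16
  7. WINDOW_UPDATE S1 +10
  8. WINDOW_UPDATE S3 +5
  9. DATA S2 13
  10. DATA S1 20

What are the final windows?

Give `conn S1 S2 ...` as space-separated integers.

Answer: 9 45 17 33

Derivation:
Op 1: conn=28 S1=45 S2=28 S3=28 blocked=[]
Op 2: conn=46 S1=45 S2=28 S3=28 blocked=[]
Op 3: conn=32 S1=45 S2=14 S3=28 blocked=[]
Op 4: conn=32 S1=55 S2=14 S3=28 blocked=[]
Op 5: conn=42 S1=55 S2=14 S3=28 blocked=[]
Op 6: conn=42 S1=55 S2=30 S3=28 blocked=[]
Op 7: conn=42 S1=65 S2=30 S3=28 blocked=[]
Op 8: conn=42 S1=65 S2=30 S3=33 blocked=[]
Op 9: conn=29 S1=65 S2=17 S3=33 blocked=[]
Op 10: conn=9 S1=45 S2=17 S3=33 blocked=[]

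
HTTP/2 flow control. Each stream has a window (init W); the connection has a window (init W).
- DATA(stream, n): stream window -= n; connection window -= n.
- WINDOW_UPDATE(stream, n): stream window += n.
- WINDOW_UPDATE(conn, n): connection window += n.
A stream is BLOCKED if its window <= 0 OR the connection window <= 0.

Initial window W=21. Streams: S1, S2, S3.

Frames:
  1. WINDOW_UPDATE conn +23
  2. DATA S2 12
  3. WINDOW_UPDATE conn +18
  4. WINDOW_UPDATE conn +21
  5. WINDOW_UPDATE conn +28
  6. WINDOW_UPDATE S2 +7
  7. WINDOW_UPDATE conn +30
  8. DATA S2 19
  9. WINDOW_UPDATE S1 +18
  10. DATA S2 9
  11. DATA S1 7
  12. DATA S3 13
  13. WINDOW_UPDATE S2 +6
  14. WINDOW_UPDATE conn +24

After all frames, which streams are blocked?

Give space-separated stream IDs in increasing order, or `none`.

Op 1: conn=44 S1=21 S2=21 S3=21 blocked=[]
Op 2: conn=32 S1=21 S2=9 S3=21 blocked=[]
Op 3: conn=50 S1=21 S2=9 S3=21 blocked=[]
Op 4: conn=71 S1=21 S2=9 S3=21 blocked=[]
Op 5: conn=99 S1=21 S2=9 S3=21 blocked=[]
Op 6: conn=99 S1=21 S2=16 S3=21 blocked=[]
Op 7: conn=129 S1=21 S2=16 S3=21 blocked=[]
Op 8: conn=110 S1=21 S2=-3 S3=21 blocked=[2]
Op 9: conn=110 S1=39 S2=-3 S3=21 blocked=[2]
Op 10: conn=101 S1=39 S2=-12 S3=21 blocked=[2]
Op 11: conn=94 S1=32 S2=-12 S3=21 blocked=[2]
Op 12: conn=81 S1=32 S2=-12 S3=8 blocked=[2]
Op 13: conn=81 S1=32 S2=-6 S3=8 blocked=[2]
Op 14: conn=105 S1=32 S2=-6 S3=8 blocked=[2]

Answer: S2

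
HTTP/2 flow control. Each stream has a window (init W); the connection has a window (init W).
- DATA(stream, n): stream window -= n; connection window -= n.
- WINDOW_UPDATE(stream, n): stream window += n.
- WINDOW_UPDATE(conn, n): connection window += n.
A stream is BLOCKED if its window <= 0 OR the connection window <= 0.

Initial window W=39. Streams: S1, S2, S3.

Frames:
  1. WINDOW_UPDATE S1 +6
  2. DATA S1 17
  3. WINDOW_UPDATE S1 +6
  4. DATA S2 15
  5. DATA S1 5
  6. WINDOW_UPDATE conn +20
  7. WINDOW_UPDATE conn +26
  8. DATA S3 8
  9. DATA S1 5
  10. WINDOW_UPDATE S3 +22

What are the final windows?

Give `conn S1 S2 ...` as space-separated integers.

Answer: 35 24 24 53

Derivation:
Op 1: conn=39 S1=45 S2=39 S3=39 blocked=[]
Op 2: conn=22 S1=28 S2=39 S3=39 blocked=[]
Op 3: conn=22 S1=34 S2=39 S3=39 blocked=[]
Op 4: conn=7 S1=34 S2=24 S3=39 blocked=[]
Op 5: conn=2 S1=29 S2=24 S3=39 blocked=[]
Op 6: conn=22 S1=29 S2=24 S3=39 blocked=[]
Op 7: conn=48 S1=29 S2=24 S3=39 blocked=[]
Op 8: conn=40 S1=29 S2=24 S3=31 blocked=[]
Op 9: conn=35 S1=24 S2=24 S3=31 blocked=[]
Op 10: conn=35 S1=24 S2=24 S3=53 blocked=[]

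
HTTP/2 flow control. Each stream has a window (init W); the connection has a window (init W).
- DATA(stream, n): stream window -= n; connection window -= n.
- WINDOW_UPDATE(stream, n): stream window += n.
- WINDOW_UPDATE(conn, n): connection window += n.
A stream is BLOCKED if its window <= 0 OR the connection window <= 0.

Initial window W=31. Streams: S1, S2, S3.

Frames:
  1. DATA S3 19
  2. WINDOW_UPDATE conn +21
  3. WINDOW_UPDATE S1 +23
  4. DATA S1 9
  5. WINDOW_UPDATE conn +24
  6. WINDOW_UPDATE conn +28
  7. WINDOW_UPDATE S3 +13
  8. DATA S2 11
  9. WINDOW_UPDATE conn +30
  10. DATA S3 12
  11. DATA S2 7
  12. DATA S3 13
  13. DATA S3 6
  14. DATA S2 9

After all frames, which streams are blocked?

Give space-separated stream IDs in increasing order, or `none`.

Answer: S3

Derivation:
Op 1: conn=12 S1=31 S2=31 S3=12 blocked=[]
Op 2: conn=33 S1=31 S2=31 S3=12 blocked=[]
Op 3: conn=33 S1=54 S2=31 S3=12 blocked=[]
Op 4: conn=24 S1=45 S2=31 S3=12 blocked=[]
Op 5: conn=48 S1=45 S2=31 S3=12 blocked=[]
Op 6: conn=76 S1=45 S2=31 S3=12 blocked=[]
Op 7: conn=76 S1=45 S2=31 S3=25 blocked=[]
Op 8: conn=65 S1=45 S2=20 S3=25 blocked=[]
Op 9: conn=95 S1=45 S2=20 S3=25 blocked=[]
Op 10: conn=83 S1=45 S2=20 S3=13 blocked=[]
Op 11: conn=76 S1=45 S2=13 S3=13 blocked=[]
Op 12: conn=63 S1=45 S2=13 S3=0 blocked=[3]
Op 13: conn=57 S1=45 S2=13 S3=-6 blocked=[3]
Op 14: conn=48 S1=45 S2=4 S3=-6 blocked=[3]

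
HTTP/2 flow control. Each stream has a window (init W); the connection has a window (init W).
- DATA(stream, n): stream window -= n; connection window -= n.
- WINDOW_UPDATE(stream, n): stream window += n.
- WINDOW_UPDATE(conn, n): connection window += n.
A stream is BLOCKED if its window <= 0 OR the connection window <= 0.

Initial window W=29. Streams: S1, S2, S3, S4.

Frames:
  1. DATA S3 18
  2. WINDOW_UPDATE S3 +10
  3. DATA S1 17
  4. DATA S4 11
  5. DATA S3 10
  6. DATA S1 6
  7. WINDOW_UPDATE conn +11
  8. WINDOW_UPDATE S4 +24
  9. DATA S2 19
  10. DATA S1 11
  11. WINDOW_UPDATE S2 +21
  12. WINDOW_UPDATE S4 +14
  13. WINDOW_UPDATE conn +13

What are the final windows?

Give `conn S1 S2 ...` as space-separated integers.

Answer: -39 -5 31 11 56

Derivation:
Op 1: conn=11 S1=29 S2=29 S3=11 S4=29 blocked=[]
Op 2: conn=11 S1=29 S2=29 S3=21 S4=29 blocked=[]
Op 3: conn=-6 S1=12 S2=29 S3=21 S4=29 blocked=[1, 2, 3, 4]
Op 4: conn=-17 S1=12 S2=29 S3=21 S4=18 blocked=[1, 2, 3, 4]
Op 5: conn=-27 S1=12 S2=29 S3=11 S4=18 blocked=[1, 2, 3, 4]
Op 6: conn=-33 S1=6 S2=29 S3=11 S4=18 blocked=[1, 2, 3, 4]
Op 7: conn=-22 S1=6 S2=29 S3=11 S4=18 blocked=[1, 2, 3, 4]
Op 8: conn=-22 S1=6 S2=29 S3=11 S4=42 blocked=[1, 2, 3, 4]
Op 9: conn=-41 S1=6 S2=10 S3=11 S4=42 blocked=[1, 2, 3, 4]
Op 10: conn=-52 S1=-5 S2=10 S3=11 S4=42 blocked=[1, 2, 3, 4]
Op 11: conn=-52 S1=-5 S2=31 S3=11 S4=42 blocked=[1, 2, 3, 4]
Op 12: conn=-52 S1=-5 S2=31 S3=11 S4=56 blocked=[1, 2, 3, 4]
Op 13: conn=-39 S1=-5 S2=31 S3=11 S4=56 blocked=[1, 2, 3, 4]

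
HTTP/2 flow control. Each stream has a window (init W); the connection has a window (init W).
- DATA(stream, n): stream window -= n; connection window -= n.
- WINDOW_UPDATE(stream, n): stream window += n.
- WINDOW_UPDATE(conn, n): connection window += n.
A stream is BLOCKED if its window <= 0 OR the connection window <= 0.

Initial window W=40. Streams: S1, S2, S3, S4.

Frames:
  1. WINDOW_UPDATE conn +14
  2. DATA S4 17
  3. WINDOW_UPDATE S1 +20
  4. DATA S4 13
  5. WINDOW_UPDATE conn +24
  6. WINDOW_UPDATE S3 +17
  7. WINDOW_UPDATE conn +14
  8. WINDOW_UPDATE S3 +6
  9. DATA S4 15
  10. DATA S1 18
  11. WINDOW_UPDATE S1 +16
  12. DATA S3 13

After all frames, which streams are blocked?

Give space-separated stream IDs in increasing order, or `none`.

Answer: S4

Derivation:
Op 1: conn=54 S1=40 S2=40 S3=40 S4=40 blocked=[]
Op 2: conn=37 S1=40 S2=40 S3=40 S4=23 blocked=[]
Op 3: conn=37 S1=60 S2=40 S3=40 S4=23 blocked=[]
Op 4: conn=24 S1=60 S2=40 S3=40 S4=10 blocked=[]
Op 5: conn=48 S1=60 S2=40 S3=40 S4=10 blocked=[]
Op 6: conn=48 S1=60 S2=40 S3=57 S4=10 blocked=[]
Op 7: conn=62 S1=60 S2=40 S3=57 S4=10 blocked=[]
Op 8: conn=62 S1=60 S2=40 S3=63 S4=10 blocked=[]
Op 9: conn=47 S1=60 S2=40 S3=63 S4=-5 blocked=[4]
Op 10: conn=29 S1=42 S2=40 S3=63 S4=-5 blocked=[4]
Op 11: conn=29 S1=58 S2=40 S3=63 S4=-5 blocked=[4]
Op 12: conn=16 S1=58 S2=40 S3=50 S4=-5 blocked=[4]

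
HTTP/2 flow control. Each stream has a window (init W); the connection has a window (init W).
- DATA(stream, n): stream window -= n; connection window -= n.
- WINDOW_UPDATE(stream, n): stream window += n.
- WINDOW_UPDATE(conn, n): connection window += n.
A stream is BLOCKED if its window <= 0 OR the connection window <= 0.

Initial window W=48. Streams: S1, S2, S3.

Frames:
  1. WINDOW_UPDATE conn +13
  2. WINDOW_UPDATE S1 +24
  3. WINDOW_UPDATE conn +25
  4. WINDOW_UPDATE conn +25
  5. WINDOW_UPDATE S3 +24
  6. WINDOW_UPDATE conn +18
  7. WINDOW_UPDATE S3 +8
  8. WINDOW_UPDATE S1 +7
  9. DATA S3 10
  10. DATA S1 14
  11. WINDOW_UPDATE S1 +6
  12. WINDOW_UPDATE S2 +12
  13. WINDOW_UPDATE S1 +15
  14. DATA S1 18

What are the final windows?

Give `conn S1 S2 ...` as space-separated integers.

Answer: 87 68 60 70

Derivation:
Op 1: conn=61 S1=48 S2=48 S3=48 blocked=[]
Op 2: conn=61 S1=72 S2=48 S3=48 blocked=[]
Op 3: conn=86 S1=72 S2=48 S3=48 blocked=[]
Op 4: conn=111 S1=72 S2=48 S3=48 blocked=[]
Op 5: conn=111 S1=72 S2=48 S3=72 blocked=[]
Op 6: conn=129 S1=72 S2=48 S3=72 blocked=[]
Op 7: conn=129 S1=72 S2=48 S3=80 blocked=[]
Op 8: conn=129 S1=79 S2=48 S3=80 blocked=[]
Op 9: conn=119 S1=79 S2=48 S3=70 blocked=[]
Op 10: conn=105 S1=65 S2=48 S3=70 blocked=[]
Op 11: conn=105 S1=71 S2=48 S3=70 blocked=[]
Op 12: conn=105 S1=71 S2=60 S3=70 blocked=[]
Op 13: conn=105 S1=86 S2=60 S3=70 blocked=[]
Op 14: conn=87 S1=68 S2=60 S3=70 blocked=[]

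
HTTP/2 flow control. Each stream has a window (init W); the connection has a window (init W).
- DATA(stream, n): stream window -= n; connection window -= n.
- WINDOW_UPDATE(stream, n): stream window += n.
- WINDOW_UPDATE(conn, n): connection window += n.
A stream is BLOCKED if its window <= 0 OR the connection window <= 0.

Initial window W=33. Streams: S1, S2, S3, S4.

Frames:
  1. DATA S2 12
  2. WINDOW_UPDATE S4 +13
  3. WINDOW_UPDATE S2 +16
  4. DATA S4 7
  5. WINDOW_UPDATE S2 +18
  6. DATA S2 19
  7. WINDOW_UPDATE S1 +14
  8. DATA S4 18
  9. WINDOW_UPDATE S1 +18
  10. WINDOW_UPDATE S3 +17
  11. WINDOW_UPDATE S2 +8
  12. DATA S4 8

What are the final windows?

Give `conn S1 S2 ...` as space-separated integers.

Op 1: conn=21 S1=33 S2=21 S3=33 S4=33 blocked=[]
Op 2: conn=21 S1=33 S2=21 S3=33 S4=46 blocked=[]
Op 3: conn=21 S1=33 S2=37 S3=33 S4=46 blocked=[]
Op 4: conn=14 S1=33 S2=37 S3=33 S4=39 blocked=[]
Op 5: conn=14 S1=33 S2=55 S3=33 S4=39 blocked=[]
Op 6: conn=-5 S1=33 S2=36 S3=33 S4=39 blocked=[1, 2, 3, 4]
Op 7: conn=-5 S1=47 S2=36 S3=33 S4=39 blocked=[1, 2, 3, 4]
Op 8: conn=-23 S1=47 S2=36 S3=33 S4=21 blocked=[1, 2, 3, 4]
Op 9: conn=-23 S1=65 S2=36 S3=33 S4=21 blocked=[1, 2, 3, 4]
Op 10: conn=-23 S1=65 S2=36 S3=50 S4=21 blocked=[1, 2, 3, 4]
Op 11: conn=-23 S1=65 S2=44 S3=50 S4=21 blocked=[1, 2, 3, 4]
Op 12: conn=-31 S1=65 S2=44 S3=50 S4=13 blocked=[1, 2, 3, 4]

Answer: -31 65 44 50 13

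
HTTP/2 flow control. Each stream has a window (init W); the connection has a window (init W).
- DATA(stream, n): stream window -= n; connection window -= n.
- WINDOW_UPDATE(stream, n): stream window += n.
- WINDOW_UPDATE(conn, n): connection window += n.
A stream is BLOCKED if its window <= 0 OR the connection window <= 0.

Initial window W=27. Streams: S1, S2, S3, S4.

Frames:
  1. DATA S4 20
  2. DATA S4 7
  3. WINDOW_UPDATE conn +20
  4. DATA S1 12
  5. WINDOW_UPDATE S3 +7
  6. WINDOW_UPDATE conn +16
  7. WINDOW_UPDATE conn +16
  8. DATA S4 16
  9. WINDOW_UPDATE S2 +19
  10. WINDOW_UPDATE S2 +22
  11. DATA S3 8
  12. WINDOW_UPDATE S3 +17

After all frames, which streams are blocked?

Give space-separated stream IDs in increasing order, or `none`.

Op 1: conn=7 S1=27 S2=27 S3=27 S4=7 blocked=[]
Op 2: conn=0 S1=27 S2=27 S3=27 S4=0 blocked=[1, 2, 3, 4]
Op 3: conn=20 S1=27 S2=27 S3=27 S4=0 blocked=[4]
Op 4: conn=8 S1=15 S2=27 S3=27 S4=0 blocked=[4]
Op 5: conn=8 S1=15 S2=27 S3=34 S4=0 blocked=[4]
Op 6: conn=24 S1=15 S2=27 S3=34 S4=0 blocked=[4]
Op 7: conn=40 S1=15 S2=27 S3=34 S4=0 blocked=[4]
Op 8: conn=24 S1=15 S2=27 S3=34 S4=-16 blocked=[4]
Op 9: conn=24 S1=15 S2=46 S3=34 S4=-16 blocked=[4]
Op 10: conn=24 S1=15 S2=68 S3=34 S4=-16 blocked=[4]
Op 11: conn=16 S1=15 S2=68 S3=26 S4=-16 blocked=[4]
Op 12: conn=16 S1=15 S2=68 S3=43 S4=-16 blocked=[4]

Answer: S4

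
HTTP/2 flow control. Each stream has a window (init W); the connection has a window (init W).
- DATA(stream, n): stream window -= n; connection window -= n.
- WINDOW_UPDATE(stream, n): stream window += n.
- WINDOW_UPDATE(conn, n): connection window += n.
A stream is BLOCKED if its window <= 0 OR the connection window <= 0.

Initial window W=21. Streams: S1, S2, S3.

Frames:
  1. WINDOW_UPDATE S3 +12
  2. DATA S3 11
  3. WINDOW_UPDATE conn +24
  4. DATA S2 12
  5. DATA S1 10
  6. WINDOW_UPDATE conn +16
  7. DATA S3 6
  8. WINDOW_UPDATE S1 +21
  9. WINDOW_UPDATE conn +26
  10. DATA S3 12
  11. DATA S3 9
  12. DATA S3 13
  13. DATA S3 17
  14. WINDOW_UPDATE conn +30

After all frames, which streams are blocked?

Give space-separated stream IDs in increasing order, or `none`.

Op 1: conn=21 S1=21 S2=21 S3=33 blocked=[]
Op 2: conn=10 S1=21 S2=21 S3=22 blocked=[]
Op 3: conn=34 S1=21 S2=21 S3=22 blocked=[]
Op 4: conn=22 S1=21 S2=9 S3=22 blocked=[]
Op 5: conn=12 S1=11 S2=9 S3=22 blocked=[]
Op 6: conn=28 S1=11 S2=9 S3=22 blocked=[]
Op 7: conn=22 S1=11 S2=9 S3=16 blocked=[]
Op 8: conn=22 S1=32 S2=9 S3=16 blocked=[]
Op 9: conn=48 S1=32 S2=9 S3=16 blocked=[]
Op 10: conn=36 S1=32 S2=9 S3=4 blocked=[]
Op 11: conn=27 S1=32 S2=9 S3=-5 blocked=[3]
Op 12: conn=14 S1=32 S2=9 S3=-18 blocked=[3]
Op 13: conn=-3 S1=32 S2=9 S3=-35 blocked=[1, 2, 3]
Op 14: conn=27 S1=32 S2=9 S3=-35 blocked=[3]

Answer: S3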